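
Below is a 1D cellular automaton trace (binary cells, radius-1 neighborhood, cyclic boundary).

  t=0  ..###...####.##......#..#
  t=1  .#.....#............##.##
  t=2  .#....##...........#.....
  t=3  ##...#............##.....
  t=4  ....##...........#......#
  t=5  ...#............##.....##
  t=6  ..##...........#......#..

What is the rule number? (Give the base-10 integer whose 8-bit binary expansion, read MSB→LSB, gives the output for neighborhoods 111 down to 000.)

  nb ###: next=.  (t=0,i=3, bit7=0)
  nb ##.: next=.  (t=0,i=4, bit6=0)
  nb #.#: next=.  (t=0,i=12, bit5=0)
  nb #..: next=.  (t=0,i=0, bit4=0)
  nb .##: next=.  (t=0,i=2, bit3=0)
  nb .#.: next=#  (t=0,i=21, bit2=1)
  nb ..#: next=#  (t=0,i=1, bit1=1)
  nb ...: next=.  (t=0,i=6, bit0=0)
  bits 00000110 = 6

6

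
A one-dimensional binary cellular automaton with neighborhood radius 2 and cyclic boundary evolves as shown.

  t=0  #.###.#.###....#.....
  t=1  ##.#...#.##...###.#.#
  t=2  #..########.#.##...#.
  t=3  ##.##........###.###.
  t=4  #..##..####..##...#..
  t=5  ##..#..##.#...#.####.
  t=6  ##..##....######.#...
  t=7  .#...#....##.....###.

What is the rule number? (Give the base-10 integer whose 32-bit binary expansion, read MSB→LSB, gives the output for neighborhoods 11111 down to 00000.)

  nb #####: next=.  (t=2,i=5, bit31=0)
  nb ####.: next=.  (t=2,i=9, bit30=0)
  nb ###.#: next=.  (t=0,i=4, bit29=0)
  nb ###..: next=#  (t=0,i=10, bit28=1)
  nb ##.##: next=.  (t=3,i=2, bit27=0)
  nb ##.#.: next=.  (t=0,i=5, bit26=0)
  nb ##..#: next=.  (t=4,i=5, bit25=0)
  nb ##...: next=.  (t=0,i=11, bit24=0)
  nb #.###: next=.  (t=0,i=2, bit23=0)
  nb #.##.: next=#  (t=1,i=9, bit22=1)
  nb #.#.#: next=.  (t=0,i=6, bit21=0)
  nb #.#..: next=#  (t=1,i=3, bit20=1)
  nb #..##: next=.  (t=2,i=2, bit19=0)
  nb #..#.: next=.  (t=4,i=20, bit18=0)
  nb #...#: next=#  (t=1,i=5, bit17=1)
  nb #....: next=.  (t=0,i=12, bit16=0)
  nb .####: next=#  (t=2,i=4, bit15=1)
  nb .###.: next=#  (t=0,i=3, bit14=1)
  nb .##.#: next=.  (t=3,i=1, bit13=0)
  nb .##..: next=#  (t=1,i=10, bit12=1)
  nb .#.##: next=#  (t=0,i=1, bit11=1)
  nb .#.#.: next=.  (t=2,i=20, bit10=0)
  nb .#..#: next=#  (t=2,i=1, bit9=1)
  nb .#...: next=#  (t=0,i=16, bit8=1)
  nb ..###: next=#  (t=1,i=14, bit7=1)
  nb ..##.: next=.  (t=4,i=3, bit6=0)
  nb ..#.#: next=#  (t=0,i=0, bit5=1)
  nb ..#..: next=#  (t=0,i=15, bit4=1)
  nb ...##: next=.  (t=1,i=13, bit3=0)
  nb ...#.: next=#  (t=0,i=14, bit2=1)
  nb ....#: next=.  (t=0,i=13, bit1=0)
  nb .....: next=#  (t=0,i=18, bit0=1)
  bits 00010000010100101101101110110101 = 273865653

273865653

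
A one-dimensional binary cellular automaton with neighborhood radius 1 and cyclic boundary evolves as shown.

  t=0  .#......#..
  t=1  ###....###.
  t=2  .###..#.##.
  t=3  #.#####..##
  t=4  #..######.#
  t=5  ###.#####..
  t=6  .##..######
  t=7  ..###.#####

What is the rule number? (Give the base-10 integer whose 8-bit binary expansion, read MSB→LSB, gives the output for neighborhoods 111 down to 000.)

  nb ###: next=#  (t=1,i=1, bit7=1)
  nb ##.: next=#  (t=1,i=2, bit6=1)
  nb #.#: next=.  (t=1,i=10, bit5=0)
  nb #..: next=#  (t=0,i=2, bit4=1)
  nb .##: next=.  (t=1,i=0, bit3=0)
  nb .#.: next=#  (t=0,i=1, bit2=1)
  nb ..#: next=#  (t=0,i=0, bit1=1)
  nb ...: next=.  (t=0,i=3, bit0=0)
  bits 11010110 = 214

214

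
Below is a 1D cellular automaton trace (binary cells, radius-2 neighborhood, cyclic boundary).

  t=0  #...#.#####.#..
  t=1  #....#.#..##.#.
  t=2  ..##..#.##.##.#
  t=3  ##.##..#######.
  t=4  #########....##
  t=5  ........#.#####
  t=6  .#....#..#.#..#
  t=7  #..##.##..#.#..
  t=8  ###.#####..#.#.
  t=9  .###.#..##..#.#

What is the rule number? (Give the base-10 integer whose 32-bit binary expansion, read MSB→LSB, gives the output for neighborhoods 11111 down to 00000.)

  ##### -> .   bit 31 = 0  t=0,i=8
  ####. -> .   bit 30 = 0  t=0,i=9
  ###.# -> #   bit 29 = 1  t=0,i=10
  ###.. -> #   bit 28 = 1  t=4,i=8
  ##.## -> #   bit 27 = 1  t=2,i=10
  ##.#. -> #   bit 26 = 1  t=0,i=11
  ##..# -> #   bit 25 = 1  t=2,i=4
  ##... -> .   bit 24 = 0  t=4,i=9
  #.### -> .   bit 23 = 0  t=0,i=6
  #.##. -> #   bit 22 = 1  t=2,i=8
  #.#.# -> .   bit 21 = 0  t=1,i=13
  #.#.. -> .   bit 20 = 0  t=0,i=12
  #..## -> #   bit 19 = 1  t=1,i=9
  #..#. -> .   bit 18 = 0  t=0,i=14
  #...# -> .   bit 17 = 0  t=0,i=2
  #.... -> #   bit 16 = 1  t=1,i=2
  .#### -> #   bit 15 = 1  t=0,i=7
  .###. -> #   bit 14 = 1  t=8,i=1
  .##.# -> #   bit 13 = 1  t=1,i=11
  .##.. -> #   bit 12 = 1  t=2,i=3
  .#.## -> #   bit 11 = 1  t=0,i=5
  .#.#. -> #   bit 10 = 1  t=1,i=6
  .#..# -> #   bit 9 = 1  t=0,i=13
  .#... -> .   bit 8 = 0  t=0,i=1
  ..### -> #   bit 7 = 1  t=3,i=7
  ..##. -> .   bit 6 = 0  t=1,i=10
  ..#.# -> .   bit 5 = 0  t=0,i=4
  ..#.. -> #   bit 4 = 1  t=0,i=0
  ...## -> #   bit 3 = 1  t=4,i=12
  ...#. -> .   bit 2 = 0  t=0,i=3
  ....# -> #   bit 1 = 1  t=1,i=3
  ..... -> .   bit 0 = 0  t=5,i=2
  bits 00111110010010011111111010011010 = 1045036698

1045036698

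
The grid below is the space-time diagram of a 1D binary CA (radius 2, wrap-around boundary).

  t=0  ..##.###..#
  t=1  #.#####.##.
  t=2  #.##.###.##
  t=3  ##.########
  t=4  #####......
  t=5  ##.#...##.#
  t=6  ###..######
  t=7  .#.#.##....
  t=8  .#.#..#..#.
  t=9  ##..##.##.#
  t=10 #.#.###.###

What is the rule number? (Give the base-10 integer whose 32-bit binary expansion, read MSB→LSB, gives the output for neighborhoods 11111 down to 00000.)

  nb #####: next=.  (t=1,i=4, bit31=0)
  nb ####.: next=#  (t=1,i=5, bit30=1)
  nb ###.#: next=#  (t=1,i=6, bit29=1)
  nb ###..: next=.  (t=0,i=7, bit28=0)
  nb ##.##: next=#  (t=0,i=4, bit27=1)
  nb ##.#.: next=#  (t=1,i=10, bit26=1)
  nb ##..#: next=#  (t=0,i=8, bit25=1)
  nb ##...: next=.  (t=4,i=5, bit24=0)
  nb #.###: next=#  (t=0,i=5, bit23=1)
  nb #.##.: next=.  (t=1,i=8, bit22=0)
  nb #.#.#: next=#  (t=1,i=0, bit21=1)
  nb #.#..: next=.  (t=5,i=3, bit20=0)
  nb #..##: next=.  (t=0,i=1, bit19=0)
  nb #..#.: next=#  (t=0,i=9, bit18=1)
  nb #...#: next=#  (t=5,i=5, bit17=1)
  nb #....: next=.  (t=4,i=6, bit16=0)
  nb .####: next=#  (t=1,i=3, bit15=1)
  nb .###.: next=#  (t=0,i=6, bit14=1)
  nb .##.#: next=#  (t=0,i=3, bit13=1)
  nb .##..: next=#  (t=7,i=6, bit12=1)
  nb .#.##: next=.  (t=1,i=1, bit11=0)
  nb .#.#.: next=.  (t=7,i=2, bit10=0)
  nb .#..#: next=#  (t=0,i=0, bit9=1)
  nb .#...: next=.  (t=5,i=4, bit8=0)
  nb ..###: next=#  (t=4,i=0, bit7=1)
  nb ..##.: next=#  (t=0,i=2, bit6=1)
  nb ..#.#: next=#  (t=7,i=1, bit5=1)
  nb ..#..: next=.  (t=0,i=10, bit4=0)
  nb ...##: next=#  (t=4,i=10, bit3=1)
  nb ...#.: next=.  (t=7,i=0, bit2=0)
  nb ....#: next=.  (t=4,i=9, bit1=0)
  nb .....: next=#  (t=4,i=7, bit0=1)
  bits 01101110101001101111001011101001 = 1856434921

1856434921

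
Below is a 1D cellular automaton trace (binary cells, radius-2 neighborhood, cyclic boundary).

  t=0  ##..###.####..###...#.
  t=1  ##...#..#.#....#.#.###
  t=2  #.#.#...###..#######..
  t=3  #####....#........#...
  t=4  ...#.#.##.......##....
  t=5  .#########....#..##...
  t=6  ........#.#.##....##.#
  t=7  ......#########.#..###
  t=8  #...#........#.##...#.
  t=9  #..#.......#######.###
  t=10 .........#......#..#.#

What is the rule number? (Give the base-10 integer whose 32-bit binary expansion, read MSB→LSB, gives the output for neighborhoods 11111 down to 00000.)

1173388326

  ##### -> .   bit 31 = 0  t=1,i=21
  ####. -> #   bit 30 = 1  t=0,i=10
  ###.# -> .   bit 29 = 0  t=0,i=6
  ###.. -> .   bit 28 = 0  t=0,i=11
  ##.## -> .   bit 27 = 0  t=0,i=7
  ##.#. -> #   bit 26 = 1  t=6,i=20
  ##..# -> .   bit 25 = 0  t=0,i=2
  ##... -> #   bit 24 = 1  t=0,i=17
  #.### -> #   bit 23 = 1  t=0,i=8
  #.##. -> #   bit 22 = 1  t=0,i=0
  #.#.# -> #   bit 21 = 1  t=1,i=17
  #.#.. -> #   bit 20 = 1  t=1,i=10
  #..## -> .   bit 19 = 0  t=0,i=3
  #..#. -> .   bit 18 = 0  t=1,i=7
  #...# -> .   bit 17 = 0  t=0,i=18
  #.... -> .   bit 16 = 0  t=1,i=12
  .#### -> .   bit 15 = 0  t=0,i=9
  .###. -> #   bit 14 = 1  t=0,i=5
  .##.# -> #   bit 13 = 1  t=6,i=19
  .##.. -> #   bit 12 = 1  t=0,i=1
  .#.## -> #   bit 11 = 1  t=0,i=21
  .#.#. -> #   bit 10 = 1  t=1,i=9
  .#..# -> .   bit 9 = 0  t=1,i=6
  .#... -> .   bit 8 = 0  t=1,i=11
  ..### -> .   bit 7 = 0  t=0,i=4
  ..##. -> .   bit 6 = 0  t=4,i=16
  ..#.# -> #   bit 5 = 1  t=0,i=20
  ..#.. -> .   bit 4 = 0  t=1,i=5
  ...## -> .   bit 3 = 0  t=2,i=7
  ...#. -> #   bit 2 = 1  t=0,i=19
  ....# -> #   bit 1 = 1  t=1,i=13
  ..... -> .   bit 0 = 0  t=3,i=12
  bits 01000101111100000111110000100110 = 1173388326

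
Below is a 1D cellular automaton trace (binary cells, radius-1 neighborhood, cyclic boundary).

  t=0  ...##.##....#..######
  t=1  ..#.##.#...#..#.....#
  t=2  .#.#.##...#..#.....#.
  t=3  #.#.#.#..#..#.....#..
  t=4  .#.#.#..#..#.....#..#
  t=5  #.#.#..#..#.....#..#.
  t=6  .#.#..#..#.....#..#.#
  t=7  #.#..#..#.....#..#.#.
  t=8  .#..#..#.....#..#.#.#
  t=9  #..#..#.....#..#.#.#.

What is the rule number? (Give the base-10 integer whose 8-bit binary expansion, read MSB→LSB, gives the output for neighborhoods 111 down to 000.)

98

  ### -> .   bit 7 = 0  t=0,i=16
  ##. -> #   bit 6 = 1  t=0,i=4
  #.# -> #   bit 5 = 1  t=0,i=5
  #.. -> .   bit 4 = 0  t=0,i=0
  .## -> .   bit 3 = 0  t=0,i=3
  .#. -> .   bit 2 = 0  t=0,i=12
  ..# -> #   bit 1 = 1  t=0,i=2
  ... -> .   bit 0 = 0  t=0,i=1
  bits 01100010 = 98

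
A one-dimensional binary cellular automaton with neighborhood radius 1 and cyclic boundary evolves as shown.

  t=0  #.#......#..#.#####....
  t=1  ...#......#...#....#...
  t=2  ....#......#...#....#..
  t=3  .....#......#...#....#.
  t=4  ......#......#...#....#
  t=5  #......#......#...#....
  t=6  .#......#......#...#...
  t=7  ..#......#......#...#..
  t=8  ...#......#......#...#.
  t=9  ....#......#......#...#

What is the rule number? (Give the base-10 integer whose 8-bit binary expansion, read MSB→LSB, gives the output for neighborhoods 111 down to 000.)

24

  ###|.  b7=0 t=0,i=15
  ##.|.  b6=0 t=0,i=18
  #.#|.  b5=0 t=0,i=1
  #..|#  b4=1 t=0,i=3
  .##|#  b3=1 t=0,i=14
  .#.|.  b2=0 t=0,i=0
  ..#|.  b1=0 t=0,i=8
  ...|.  b0=0 t=0,i=4
  bits 00011000 = 24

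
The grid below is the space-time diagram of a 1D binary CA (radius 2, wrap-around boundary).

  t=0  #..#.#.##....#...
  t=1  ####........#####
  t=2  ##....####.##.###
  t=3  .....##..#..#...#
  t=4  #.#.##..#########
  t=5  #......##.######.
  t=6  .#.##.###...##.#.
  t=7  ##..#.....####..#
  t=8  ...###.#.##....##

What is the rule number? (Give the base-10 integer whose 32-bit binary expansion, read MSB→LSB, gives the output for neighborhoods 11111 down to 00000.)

2685281277

  #####|#  b31=1 t=1,i=0
  ####.|.  b30=0 t=1,i=2
  ###.#|#  b29=1 t=2,i=9
  ###..|.  b28=0 t=1,i=3
  ##.##|.  b27=0 t=2,i=10
  ##.#.|.  b26=0 t=4,i=1
  ##..#|.  b25=0 t=3,i=7
  ##...|.  b24=0 t=0,i=9
  #.###|.  b23=0 t=2,i=14
  #.##.|.  b22=0 t=0,i=7
  #.#.#|.  b21=0 t=0,i=5
  #.#..|.  b20=0 t=5,i=0
  #..##|#  b19=1 t=4,i=7
  #..#.|#  b18=1 t=0,i=2
  #...#|#  b17=1 t=0,i=15
  #....|.  b16=0 t=0,i=10
  .####|.  b15=0 t=1,i=13
  .###.|.  b14=0 t=6,i=7
  .##.#|#  b13=1 t=2,i=12
  .##..|.  b12=0 t=0,i=8
  .#.##|.  b11=0 t=0,i=6
  .#.#.|.  b10=0 t=0,i=4
  .#..#|#  b9=1 t=0,i=1
  .#...|#  b8=1 t=0,i=14
  ..###|#  b7=1 t=1,i=12
  ..##.|#  b6=1 t=3,i=5
  ..#.#|#  b5=1 t=0,i=3
  ..#..|#  b4=1 t=0,i=0
  ...##|#  b3=1 t=1,i=11
  ...#.|#  b2=1 t=0,i=12
  ....#|.  b1=0 t=0,i=11
  .....|#  b0=1 t=1,i=6
  bits 10100000000011100010001111111101 = 2685281277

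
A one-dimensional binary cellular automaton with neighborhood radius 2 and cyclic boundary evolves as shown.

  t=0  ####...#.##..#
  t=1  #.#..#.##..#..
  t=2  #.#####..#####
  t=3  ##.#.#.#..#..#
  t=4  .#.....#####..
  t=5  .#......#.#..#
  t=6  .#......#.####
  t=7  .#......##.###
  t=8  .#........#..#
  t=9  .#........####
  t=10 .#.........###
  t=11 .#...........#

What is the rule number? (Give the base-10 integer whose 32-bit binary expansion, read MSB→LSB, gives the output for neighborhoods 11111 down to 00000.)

1779862064

  ##### -> .   bit 31 = 0  t=0,i=1
  ####. -> #   bit 30 = 1  t=0,i=2
  ###.# -> #   bit 29 = 1  t=2,i=0
  ###.. -> .   bit 28 = 0  t=0,i=3
  ##.## -> #   bit 27 = 1  t=2,i=1
  ##.#. -> .   bit 26 = 0  t=3,i=2
  ##..# -> #   bit 25 = 1  t=0,i=11
  ##... -> .   bit 24 = 0  t=0,i=4
  #.### -> .   bit 23 = 0  t=2,i=2
  #.##. -> .   bit 22 = 0  t=0,i=9
  #.#.# -> .   bit 21 = 0  t=3,i=3
  #.#.. -> #   bit 20 = 1  t=1,i=2
  #..## -> .   bit 19 = 0  t=0,i=12
  #..#. -> #   bit 18 = 1  t=1,i=4
  #...# -> #   bit 17 = 1  t=0,i=5
  #.... -> .   bit 16 = 0  t=4,i=3
  .#### -> #   bit 15 = 1  t=0,i=0
  .###. -> .   bit 14 = 0  t=3,i=0
  .##.# -> .   bit 13 = 0  t=7,i=9
  .##.. -> .   bit 12 = 0  t=0,i=10
  .#.## -> #   bit 11 = 1  t=0,i=8
  .#.#. -> .   bit 10 = 0  t=1,i=1
  .#..# -> #   bit 9 = 1  t=1,i=3
  .#... -> .   bit 8 = 0  t=4,i=2
  ..### -> .   bit 7 = 0  t=0,i=13
  ..##. -> .   bit 6 = 0  t=7,i=8
  ..#.# -> #   bit 5 = 1  t=0,i=7
  ..#.. -> #   bit 4 = 1  t=1,i=11
  ...## -> .   bit 3 = 0  t=4,i=6
  ...#. -> .   bit 2 = 0  t=0,i=6
  ....# -> .   bit 1 = 0  t=4,i=5
  ..... -> .   bit 0 = 0  t=4,i=4
  bits 01101010000101101000101000110000 = 1779862064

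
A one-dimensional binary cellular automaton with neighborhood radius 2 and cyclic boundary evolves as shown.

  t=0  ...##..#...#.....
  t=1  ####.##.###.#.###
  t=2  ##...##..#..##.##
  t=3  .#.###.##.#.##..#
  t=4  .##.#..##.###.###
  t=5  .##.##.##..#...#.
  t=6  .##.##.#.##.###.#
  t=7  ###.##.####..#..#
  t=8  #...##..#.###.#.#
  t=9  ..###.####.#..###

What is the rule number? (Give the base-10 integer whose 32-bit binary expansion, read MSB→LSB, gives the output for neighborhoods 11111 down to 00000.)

  nb #####: next=#  (t=1,i=0, bit31=1)
  nb ####.: next=.  (t=1,i=2, bit30=0)
  nb ###.#: next=.  (t=1,i=3, bit29=0)
  nb ###..: next=#  (t=2,i=1, bit28=1)
  nb ##.##: next=.  (t=1,i=4, bit27=0)
  nb ##.#.: next=.  (t=1,i=11, bit26=0)
  nb ##..#: next=#  (t=0,i=5, bit25=1)
  nb ##...: next=.  (t=2,i=2, bit24=0)
  nb #.###: next=.  (t=1,i=8, bit23=0)
  nb #.##.: next=#  (t=1,i=5, bit22=1)
  nb #.#.#: next=#  (t=1,i=12, bit21=1)
  nb #.#..: next=#  (t=4,i=4, bit20=1)
  nb #..##: next=.  (t=2,i=11, bit19=0)
  nb #..#.: next=#  (t=0,i=6, bit18=1)
  nb #...#: next=#  (t=0,i=9, bit17=1)
  nb #....: next=.  (t=0,i=13, bit16=0)
  nb .####: next=#  (t=1,i=15, bit15=1)
  nb .###.: next=#  (t=1,i=9, bit14=1)
  nb .##.#: next=#  (t=1,i=6, bit13=1)
  nb .##..: next=.  (t=0,i=4, bit12=0)
  nb .#.##: next=#  (t=1,i=13, bit11=1)
  nb .#.#.: next=.  (t=3,i=0, bit10=0)
  nb .#..#: next=#  (t=2,i=10, bit9=1)
  nb .#...: next=#  (t=0,i=8, bit8=1)
  nb ..###: next=#  (t=7,i=16, bit7=1)
  nb ..##.: next=#  (t=0,i=3, bit6=1)
  nb ..#.#: next=#  (t=3,i=16, bit5=1)
  nb ..#..: next=.  (t=0,i=7, bit4=0)
  nb ...##: next=#  (t=0,i=2, bit3=1)
  nb ...#.: next=#  (t=0,i=10, bit2=1)
  nb ....#: next=#  (t=0,i=1, bit1=1)
  nb .....: next=#  (t=0,i=0, bit0=1)
  bits 10010010011101101110101111101111 = 2457267183

2457267183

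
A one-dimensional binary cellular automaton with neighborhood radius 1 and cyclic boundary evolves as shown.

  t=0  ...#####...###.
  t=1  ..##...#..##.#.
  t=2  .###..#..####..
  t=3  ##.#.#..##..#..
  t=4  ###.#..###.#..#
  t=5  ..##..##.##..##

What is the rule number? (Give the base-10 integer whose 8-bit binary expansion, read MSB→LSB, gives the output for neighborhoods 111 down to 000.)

  nb ###: next=.  (t=0,i=4, bit7=0)
  nb ##.: next=#  (t=0,i=7, bit6=1)
  nb #.#: next=#  (t=1,i=12, bit5=1)
  nb #..: next=.  (t=0,i=8, bit4=0)
  nb .##: next=#  (t=0,i=3, bit3=1)
  nb .#.: next=.  (t=1,i=7, bit2=0)
  nb ..#: next=#  (t=0,i=2, bit1=1)
  nb ...: next=.  (t=0,i=0, bit0=0)
  bits 01101010 = 106

106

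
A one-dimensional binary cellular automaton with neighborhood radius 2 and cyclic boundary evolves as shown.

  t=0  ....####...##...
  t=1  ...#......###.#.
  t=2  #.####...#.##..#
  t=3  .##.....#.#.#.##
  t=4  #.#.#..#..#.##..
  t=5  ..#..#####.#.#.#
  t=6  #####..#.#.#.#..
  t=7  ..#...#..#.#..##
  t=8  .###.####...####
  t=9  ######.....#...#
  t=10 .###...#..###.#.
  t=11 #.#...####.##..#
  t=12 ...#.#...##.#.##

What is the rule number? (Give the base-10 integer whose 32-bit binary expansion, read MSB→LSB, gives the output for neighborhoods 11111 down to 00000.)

  #####|#  b31=1 t=5,i=7
  ####.|.  b30=0 t=0,i=6
  ###.#|#  b29=1 t=1,i=12
  ###..|.  b28=0 t=0,i=7
  ##.##|#  b27=1 t=2,i=1
  ##.#.|.  b26=0 t=1,i=13
  ##..#|.  b25=0 t=2,i=13
  ##...|.  b24=0 t=0,i=8
  #.###|#  b23=1 t=2,i=2
  #.##.|.  b22=0 t=2,i=11
  #.#.#|#  b21=1 t=3,i=10
  #.#..|.  b20=0 t=1,i=14
  #..##|#  b19=1 t=2,i=14
  #..#.|#  b18=1 t=4,i=6
  #...#|.  b17=0 t=0,i=9
  #....|#  b16=1 t=0,i=14
  .####|.  b15=0 t=0,i=5
  .###.|#  b14=1 t=1,i=11
  .##.#|.  b13=0 t=2,i=0
  .##..|#  b12=1 t=0,i=12
  .#.##|#  b11=1 t=2,i=10
  .#.#.|.  b10=0 t=3,i=9
  .#..#|#  b9=1 t=4,i=5
  .#...|#  b8=1 t=1,i=4
  ..###|.  b7=0 t=0,i=4
  ..##.|#  b6=1 t=0,i=11
  ..#.#|.  b5=0 t=2,i=9
  ..#..|#  b4=1 t=1,i=3
  ...##|#  b3=1 t=0,i=3
  ...#.|#  b2=1 t=1,i=2
  ....#|.  b1=0 t=0,i=2
  .....|.  b0=0 t=0,i=0
  bits 10101000101011010101101101011100 = 2829933404

2829933404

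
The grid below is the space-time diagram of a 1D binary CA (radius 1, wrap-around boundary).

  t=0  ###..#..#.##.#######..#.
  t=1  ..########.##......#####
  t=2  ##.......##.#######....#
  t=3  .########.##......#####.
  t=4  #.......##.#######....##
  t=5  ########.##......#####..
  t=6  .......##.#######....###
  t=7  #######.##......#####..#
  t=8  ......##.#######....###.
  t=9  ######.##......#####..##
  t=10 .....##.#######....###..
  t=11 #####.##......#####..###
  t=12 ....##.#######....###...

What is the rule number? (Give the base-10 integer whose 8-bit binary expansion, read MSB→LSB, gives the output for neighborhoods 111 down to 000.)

  nb ###: next=.  (t=0,i=1, bit7=0)
  nb ##.: next=#  (t=0,i=2, bit6=1)
  nb #.#: next=#  (t=0,i=9, bit5=1)
  nb #..: next=#  (t=0,i=3, bit4=1)
  nb .##: next=.  (t=0,i=0, bit3=0)
  nb .#.: next=#  (t=0,i=5, bit2=1)
  nb ..#: next=#  (t=0,i=4, bit1=1)
  nb ...: next=#  (t=1,i=14, bit0=1)
  bits 01110111 = 119

119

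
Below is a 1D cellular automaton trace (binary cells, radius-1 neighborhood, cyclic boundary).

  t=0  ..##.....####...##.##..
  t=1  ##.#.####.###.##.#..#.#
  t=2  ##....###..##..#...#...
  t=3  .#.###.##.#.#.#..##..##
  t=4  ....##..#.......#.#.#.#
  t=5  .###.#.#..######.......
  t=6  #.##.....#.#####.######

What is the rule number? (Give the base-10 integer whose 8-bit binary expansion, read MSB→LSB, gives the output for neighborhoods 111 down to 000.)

195

  nb ###: next=#  (t=0,i=10, bit7=1)
  nb ##.: next=#  (t=0,i=3, bit6=1)
  nb #.#: next=.  (t=0,i=18, bit5=0)
  nb #..: next=.  (t=0,i=4, bit4=0)
  nb .##: next=.  (t=0,i=2, bit3=0)
  nb .#.: next=.  (t=1,i=3, bit2=0)
  nb ..#: next=#  (t=0,i=1, bit1=1)
  nb ...: next=#  (t=0,i=0, bit0=1)
  bits 11000011 = 195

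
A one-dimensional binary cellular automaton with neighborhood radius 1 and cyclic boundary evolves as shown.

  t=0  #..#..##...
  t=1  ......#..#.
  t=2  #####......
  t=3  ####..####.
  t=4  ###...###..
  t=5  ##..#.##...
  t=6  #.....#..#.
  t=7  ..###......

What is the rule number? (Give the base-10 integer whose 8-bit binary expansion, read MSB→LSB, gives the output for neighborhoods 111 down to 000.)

  ###|#  b7=1 t=2,i=1
  ##.|.  b6=0 t=0,i=7
  #.#|.  b5=0 t=3,i=10
  #..|.  b4=0 t=0,i=1
  .##|#  b3=1 t=0,i=6
  .#.|.  b2=0 t=0,i=0
  ..#|.  b1=0 t=0,i=2
  ...|#  b0=1 t=0,i=9
  bits 10001001 = 137

137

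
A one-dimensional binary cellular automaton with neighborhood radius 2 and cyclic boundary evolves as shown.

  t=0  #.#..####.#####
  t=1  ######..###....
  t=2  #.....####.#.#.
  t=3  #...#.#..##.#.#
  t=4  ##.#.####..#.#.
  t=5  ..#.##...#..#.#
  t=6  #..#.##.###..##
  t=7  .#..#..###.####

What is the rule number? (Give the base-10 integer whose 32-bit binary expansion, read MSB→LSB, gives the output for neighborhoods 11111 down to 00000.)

  #####|.  b31=0 t=0,i=12
  ####.|.  b30=0 t=0,i=7
  ###.#|#  b29=1 t=0,i=0
  ###..|.  b28=0 t=1,i=5
  ##.##|#  b27=1 t=0,i=9
  ##.#.|#  b26=1 t=0,i=1
  ##..#|#  b25=1 t=1,i=6
  ##...|#  b24=1 t=1,i=11
  #.###|#  b23=1 t=0,i=10
  #.##.|.  b22=0 t=3,i=14
  #.#.#|.  b21=0 t=2,i=11
  #.#..|#  b20=1 t=0,i=2
  #..##|#  b19=1 t=0,i=4
  #..#.|.  b18=0 t=4,i=10
  #...#|.  b17=0 t=3,i=2
  #....|.  b16=0 t=1,i=12
  .####|.  b15=0 t=0,i=6
  .###.|#  b14=1 t=1,i=9
  .##.#|.  b13=0 t=3,i=10
  .##..|#  b12=1 t=3,i=0
  .#.##|#  b11=1 t=3,i=13
  .#.#.|#  b10=1 t=2,i=12
  .#..#|#  b9=1 t=0,i=3
  .#...|.  b8=0 t=2,i=1
  ..###|#  b7=1 t=0,i=5
  ..##.|.  b6=0 t=3,i=9
  ..#.#|.  b5=0 t=3,i=4
  ..#..|#  b4=1 t=5,i=9
  ...##|.  b3=0 t=1,i=14
  ...#.|#  b2=1 t=3,i=3
  ....#|#  b1=1 t=1,i=13
  .....|.  b0=0 t=2,i=3
  bits 00101111100110000101111010010110 = 798514838

798514838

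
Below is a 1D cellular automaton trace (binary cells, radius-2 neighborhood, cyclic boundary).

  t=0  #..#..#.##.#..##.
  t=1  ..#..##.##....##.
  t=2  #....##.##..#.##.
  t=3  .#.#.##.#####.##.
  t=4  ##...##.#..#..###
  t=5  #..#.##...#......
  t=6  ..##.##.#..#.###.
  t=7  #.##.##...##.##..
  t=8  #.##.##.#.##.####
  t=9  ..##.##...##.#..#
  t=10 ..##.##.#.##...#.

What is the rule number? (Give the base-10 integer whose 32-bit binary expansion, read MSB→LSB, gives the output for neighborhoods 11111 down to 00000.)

  [31] ##### => .  t=3,i=10
  [30] ####. => #  t=3,i=11
  [29] ###.# => .  t=3,i=12
  [28] ###.. => .  t=4,i=1
  [27] ##.## => .  t=1,i=7
  [26] ##.#. => .  t=0,i=10
  [25] ##..# => #  t=2,i=10
  [24] ##... => .  t=1,i=10
  [23] #.### => #  t=3,i=8
  [22] #.##. => #  t=0,i=8
  [21] #.#.# => .  t=3,i=3
  [20] #.#.. => .  t=0,i=0
  [19] #..## => .  t=0,i=13
  [18] #..#. => #  t=0,i=2
  [17] #...# => #  t=1,i=0
  [16] #.... => .  t=1,i=11
  [15] .#### => .  t=3,i=9
  [14] .###. => #  t=6,i=14
  [13] .##.# => #  t=0,i=9
  [12] .##.. => #  t=1,i=9
  [11] .#.## => .  t=0,i=7
  [10] .#.#. => .  t=3,i=2
  [9] .#..# => .  t=0,i=1
  [8] .#... => #  t=2,i=1
  [7] ..### => .  t=4,i=14
  [6] ..##. => #  t=0,i=14
  [5] ..#.# => #  t=0,i=6
  [4] ..#.. => .  t=0,i=3
  [3] ...## => .  t=1,i=13
  [2] ...#. => .  t=1,i=1
  [1] ....# => #  t=1,i=12
  [0] ..... => #  t=5,i=13
  bits 01000010110001100111000101100011 = 1120301411

1120301411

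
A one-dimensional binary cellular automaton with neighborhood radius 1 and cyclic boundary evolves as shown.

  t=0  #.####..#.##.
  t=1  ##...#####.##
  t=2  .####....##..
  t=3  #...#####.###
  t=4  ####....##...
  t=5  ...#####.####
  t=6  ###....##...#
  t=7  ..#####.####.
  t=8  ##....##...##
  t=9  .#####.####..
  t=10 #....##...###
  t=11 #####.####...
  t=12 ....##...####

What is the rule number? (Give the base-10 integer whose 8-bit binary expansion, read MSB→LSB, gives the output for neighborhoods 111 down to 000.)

  ### -> .   bit 7 = 0  t=0,i=3
  ##. -> #   bit 6 = 1  t=0,i=5
  #.# -> #   bit 5 = 1  t=0,i=1
  #.. -> #   bit 4 = 1  t=0,i=6
  .## -> .   bit 3 = 0  t=0,i=2
  .#. -> #   bit 2 = 1  t=0,i=0
  ..# -> #   bit 1 = 1  t=0,i=7
  ... -> #   bit 0 = 1  t=1,i=3
  bits 01110111 = 119

119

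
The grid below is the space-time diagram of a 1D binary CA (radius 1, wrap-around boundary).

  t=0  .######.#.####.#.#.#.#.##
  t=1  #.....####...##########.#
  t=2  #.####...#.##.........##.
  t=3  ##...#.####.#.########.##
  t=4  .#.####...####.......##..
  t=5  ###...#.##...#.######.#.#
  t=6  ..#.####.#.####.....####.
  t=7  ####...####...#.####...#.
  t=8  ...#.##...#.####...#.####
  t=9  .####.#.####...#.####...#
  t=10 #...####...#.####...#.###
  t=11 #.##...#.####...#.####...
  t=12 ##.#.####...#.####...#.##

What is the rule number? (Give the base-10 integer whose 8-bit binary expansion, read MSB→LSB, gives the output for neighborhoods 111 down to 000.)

103

  ### -> .   bit 7 = 0  t=0,i=2
  ##. -> #   bit 6 = 1  t=0,i=6
  #.# -> #   bit 5 = 1  t=0,i=0
  #.. -> .   bit 4 = 0  t=1,i=1
  .## -> .   bit 3 = 0  t=0,i=1
  .#. -> #   bit 2 = 1  t=0,i=8
  ..# -> #   bit 1 = 1  t=1,i=5
  ... -> #   bit 0 = 1  t=1,i=2
  bits 01100111 = 103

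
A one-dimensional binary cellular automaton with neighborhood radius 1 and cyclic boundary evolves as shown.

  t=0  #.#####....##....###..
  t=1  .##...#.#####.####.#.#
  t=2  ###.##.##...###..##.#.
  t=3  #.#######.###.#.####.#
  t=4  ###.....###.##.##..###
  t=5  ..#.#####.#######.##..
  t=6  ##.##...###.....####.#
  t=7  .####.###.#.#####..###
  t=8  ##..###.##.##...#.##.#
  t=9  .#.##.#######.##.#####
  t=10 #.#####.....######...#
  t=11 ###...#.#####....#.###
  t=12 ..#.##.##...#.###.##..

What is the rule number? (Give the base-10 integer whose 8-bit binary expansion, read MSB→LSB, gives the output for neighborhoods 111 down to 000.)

107

  ### -> .   bit 7 = 0  t=0,i=3
  ##. -> #   bit 6 = 1  t=0,i=6
  #.# -> #   bit 5 = 1  t=0,i=1
  #.. -> .   bit 4 = 0  t=0,i=7
  .## -> #   bit 3 = 1  t=0,i=2
  .#. -> .   bit 2 = 0  t=0,i=0
  ..# -> #   bit 1 = 1  t=0,i=10
  ... -> #   bit 0 = 1  t=0,i=8
  bits 01101011 = 107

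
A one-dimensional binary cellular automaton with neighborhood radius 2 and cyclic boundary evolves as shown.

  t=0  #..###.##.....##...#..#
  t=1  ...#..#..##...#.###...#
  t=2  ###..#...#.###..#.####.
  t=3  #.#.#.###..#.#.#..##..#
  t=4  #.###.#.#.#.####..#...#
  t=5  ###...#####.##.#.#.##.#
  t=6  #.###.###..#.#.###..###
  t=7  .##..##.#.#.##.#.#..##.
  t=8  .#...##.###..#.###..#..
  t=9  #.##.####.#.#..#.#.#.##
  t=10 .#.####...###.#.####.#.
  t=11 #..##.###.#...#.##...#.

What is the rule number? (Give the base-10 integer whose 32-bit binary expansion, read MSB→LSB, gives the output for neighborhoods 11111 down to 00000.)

2578949572

  [31] ##### => #  t=5,i=8
  [30] ####. => .  t=2,i=20
  [29] ###.# => .  t=0,i=5
  [28] ###.. => #  t=1,i=18
  [27] ##.## => #  t=0,i=6
  [26] ##.#. => .  t=3,i=1
  [25] ##..# => .  t=0,i=1
  [24] ##... => #  t=0,i=9
  [23] #.### => #  t=1,i=16
  [22] #.##. => .  t=0,i=7
  [21] #.#.# => #  t=3,i=2
  [20] #.#.. => #  t=3,i=15
  [19] #..## => .  t=0,i=2
  [18] #..#. => #  t=1,i=5
  [17] #...# => #  t=0,i=17
  [16] #.... => #  t=0,i=10
  [15] .#### => #  t=2,i=19
  [14] .###. => .  t=0,i=4
  [13] .##.# => #  t=3,i=0
  [12] .##.. => .  t=0,i=0
  [11] .#.## => .  t=1,i=15
  [10] .#.#. => #  t=3,i=3
  [9] .#..# => .  t=0,i=20
  [8] .#... => #  t=1,i=0
  [7] ..### => #  t=0,i=3
  [6] ..##. => #  t=0,i=14
  [5] ..#.# => .  t=1,i=14
  [4] ..#.. => .  t=0,i=19
  [3] ...## => .  t=0,i=13
  [2] ...#. => #  t=0,i=18
  [1] ....# => .  t=0,i=12
  [0] ..... => .  t=0,i=11
  bits 10011001101101111010010111000100 = 2578949572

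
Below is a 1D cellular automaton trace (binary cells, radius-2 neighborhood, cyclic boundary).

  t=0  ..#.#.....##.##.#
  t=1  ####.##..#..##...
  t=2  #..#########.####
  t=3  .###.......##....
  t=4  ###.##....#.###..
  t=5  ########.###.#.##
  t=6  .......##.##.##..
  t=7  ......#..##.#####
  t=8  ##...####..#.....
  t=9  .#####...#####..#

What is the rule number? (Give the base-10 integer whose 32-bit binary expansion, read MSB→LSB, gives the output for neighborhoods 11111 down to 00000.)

  #####|.  b31=0 t=2,i=5
  ####.|.  b30=0 t=1,i=2
  ###.#|#  b29=1 t=1,i=3
  ###..|.  b28=0 t=2,i=0
  ##.##|#  b27=1 t=0,i=12
  ##.#.|.  b26=0 t=0,i=15
  ##..#|#  b25=1 t=1,i=7
  ##...|#  b24=1 t=1,i=14
  #.###|.  b23=0 t=2,i=13
  #.##.|#  b22=1 t=0,i=13
  #.#.#|#  b21=1 t=5,i=13
  #.#..|.  b20=0 t=0,i=4
  #..##|#  b19=1 t=1,i=11
  #..#.|#  b18=1 t=0,i=1
  #...#|#  b17=1 t=1,i=15
  #....|#  b16=1 t=0,i=6
  .####|.  b15=0 t=1,i=1
  .###.|#  b14=1 t=3,i=2
  .##.#|.  b13=0 t=0,i=11
  .##..|#  b12=1 t=1,i=6
  .#.##|#  b11=1 t=4,i=11
  .#.#.|#  b10=1 t=0,i=3
  .#..#|#  b9=1 t=0,i=0
  .#...|#  b8=1 t=0,i=5
  ..###|#  b7=1 t=1,i=0
  ..##.|.  b6=0 t=0,i=10
  ..#.#|#  b5=1 t=0,i=2
  ..#..|#  b4=1 t=1,i=9
  ...##|#  b3=1 t=0,i=9
  ...#.|#  b2=1 t=4,i=9
  ....#|.  b1=0 t=0,i=8
  .....|.  b0=0 t=0,i=7
  bits 00101011011011110101111110111100 = 728719292

728719292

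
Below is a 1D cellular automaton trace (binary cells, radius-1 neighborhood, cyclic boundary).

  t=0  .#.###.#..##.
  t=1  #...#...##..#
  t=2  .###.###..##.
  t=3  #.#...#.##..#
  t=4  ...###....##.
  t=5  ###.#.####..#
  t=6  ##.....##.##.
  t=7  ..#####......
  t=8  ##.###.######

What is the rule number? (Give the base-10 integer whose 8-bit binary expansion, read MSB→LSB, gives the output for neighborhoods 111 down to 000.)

147

  ### -> #   bit 7 = 1  t=0,i=4
  ##. -> .   bit 6 = 0  t=0,i=5
  #.# -> .   bit 5 = 0  t=0,i=2
  #.. -> #   bit 4 = 1  t=0,i=8
  .## -> .   bit 3 = 0  t=0,i=3
  .#. -> .   bit 2 = 0  t=0,i=1
  ..# -> #   bit 1 = 1  t=0,i=0
  ... -> #   bit 0 = 1  t=1,i=2
  bits 10010011 = 147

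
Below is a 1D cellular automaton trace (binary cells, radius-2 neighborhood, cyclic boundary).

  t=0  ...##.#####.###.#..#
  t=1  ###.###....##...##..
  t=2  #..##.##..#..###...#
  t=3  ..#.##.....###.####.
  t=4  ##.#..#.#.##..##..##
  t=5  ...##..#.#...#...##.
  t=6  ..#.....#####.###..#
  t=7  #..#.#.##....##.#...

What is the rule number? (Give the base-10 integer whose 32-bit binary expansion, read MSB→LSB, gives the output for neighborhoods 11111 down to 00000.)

429535117

  #####|.  b31=0 t=0,i=8
  ####.|.  b30=0 t=0,i=9
  ###.#|.  b29=0 t=0,i=10
  ###..|#  b28=1 t=1,i=6
  ##.##|#  b27=1 t=0,i=5
  ##.#.|.  b26=0 t=0,i=15
  ##..#|.  b25=0 t=1,i=18
  ##...|#  b24=1 t=1,i=7
  #.###|#  b23=1 t=0,i=6
  #.##.|.  b22=0 t=2,i=6
  #.#.#|.  b21=0 t=4,i=8
  #.#..|#  b20=1 t=0,i=16
  #..##|#  b19=1 t=1,i=19
  #..#.|.  b18=0 t=0,i=18
  #...#|#  b17=1 t=0,i=1
  #....|.  b16=0 t=1,i=8
  .####|.  b15=0 t=0,i=7
  .###.|.  b14=0 t=0,i=13
  .##.#|#  b13=1 t=0,i=4
  .##..|.  b12=0 t=1,i=12
  .#.##|#  b11=1 t=3,i=3
  .#.#.|#  b10=1 t=4,i=7
  .#..#|#  b9=1 t=0,i=17
  .#...|#  b8=1 t=0,i=0
  ..###|#  b7=1 t=1,i=0
  ..##.|.  b6=0 t=0,i=3
  ..#.#|.  b5=0 t=3,i=2
  ..#..|.  b4=0 t=0,i=19
  ...##|#  b3=1 t=0,i=2
  ...#.|#  b2=1 t=3,i=1
  ....#|.  b1=0 t=1,i=9
  .....|#  b0=1 t=3,i=8
  bits 00011001100110100010111110001101 = 429535117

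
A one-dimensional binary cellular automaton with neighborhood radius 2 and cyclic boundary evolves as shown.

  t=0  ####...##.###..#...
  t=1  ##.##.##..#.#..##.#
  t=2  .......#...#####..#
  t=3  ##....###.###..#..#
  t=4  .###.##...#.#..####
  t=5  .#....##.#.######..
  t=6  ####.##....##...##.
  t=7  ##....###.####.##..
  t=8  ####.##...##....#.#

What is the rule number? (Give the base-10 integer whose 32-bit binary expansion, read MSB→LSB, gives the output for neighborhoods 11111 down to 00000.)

295278556

  nb #####: next=.  (t=2,i=13, bit31=0)
  nb ####.: next=.  (t=0,i=2, bit30=0)
  nb ###.#: next=.  (t=1,i=1, bit29=0)
  nb ###..: next=#  (t=0,i=3, bit28=1)
  nb ##.##: next=.  (t=0,i=9, bit27=0)
  nb ##.#.: next=.  (t=5,i=8, bit26=0)
  nb ##..#: next=.  (t=0,i=13, bit25=0)
  nb ##...: next=#  (t=0,i=4, bit24=1)
  nb #.###: next=#  (t=0,i=10, bit23=1)
  nb #.##.: next=.  (t=1,i=3, bit22=0)
  nb #.#.#: next=.  (t=5,i=9, bit21=0)
  nb #.#..: next=#  (t=1,i=12, bit20=1)
  nb #..##: next=#  (t=1,i=14, bit19=1)
  nb #..#.: next=.  (t=0,i=14, bit18=0)
  nb #...#: next=.  (t=0,i=5, bit17=0)
  nb #....: next=#  (t=2,i=1, bit16=1)
  nb .####: next=#  (t=0,i=1, bit15=1)
  nb .###.: next=.  (t=0,i=11, bit14=0)
  nb .##.#: next=.  (t=0,i=8, bit13=0)
  nb .##..: next=#  (t=1,i=7, bit12=1)
  nb .#.##: next=.  (t=5,i=10, bit11=0)
  nb .#.#.: next=#  (t=1,i=11, bit10=1)
  nb .#..#: next=#  (t=1,i=13, bit9=1)
  nb .#...: next=#  (t=0,i=16, bit8=1)
  nb ..###: next=#  (t=0,i=0, bit7=1)
  nb ..##.: next=#  (t=0,i=7, bit6=1)
  nb ..#.#: next=.  (t=1,i=10, bit5=0)
  nb ..#..: next=#  (t=0,i=15, bit4=1)
  nb ...##: next=#  (t=0,i=6, bit3=1)
  nb ...#.: next=#  (t=2,i=6, bit2=1)
  nb ....#: next=.  (t=2,i=5, bit1=0)
  nb .....: next=.  (t=2,i=2, bit0=0)
  bits 00010001100110011001011111011100 = 295278556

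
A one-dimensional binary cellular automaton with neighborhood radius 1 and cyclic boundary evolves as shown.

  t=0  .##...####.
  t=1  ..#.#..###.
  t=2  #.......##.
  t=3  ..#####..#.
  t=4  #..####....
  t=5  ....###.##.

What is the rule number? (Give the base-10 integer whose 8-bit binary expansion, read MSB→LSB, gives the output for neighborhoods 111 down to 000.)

193

  nb ###: next=#  (t=0,i=7, bit7=1)
  nb ##.: next=#  (t=0,i=2, bit6=1)
  nb #.#: next=.  (t=1,i=3, bit5=0)
  nb #..: next=.  (t=0,i=3, bit4=0)
  nb .##: next=.  (t=0,i=1, bit3=0)
  nb .#.: next=.  (t=1,i=2, bit2=0)
  nb ..#: next=.  (t=0,i=0, bit1=0)
  nb ...: next=#  (t=0,i=4, bit0=1)
  bits 11000001 = 193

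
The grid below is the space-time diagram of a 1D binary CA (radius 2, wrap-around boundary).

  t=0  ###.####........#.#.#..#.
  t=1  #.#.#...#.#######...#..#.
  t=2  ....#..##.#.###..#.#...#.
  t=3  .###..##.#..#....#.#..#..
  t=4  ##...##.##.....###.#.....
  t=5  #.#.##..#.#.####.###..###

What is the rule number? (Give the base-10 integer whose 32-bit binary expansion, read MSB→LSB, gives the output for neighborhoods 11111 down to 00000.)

2782396655

  ##### -> #   bit 31 = 1  t=1,i=12
  ####. -> .   bit 30 = 0  t=0,i=6
  ###.# -> #   bit 29 = 1  t=0,i=2
  ###.. -> .   bit 28 = 0  t=0,i=7
  ##.## -> .   bit 27 = 0  t=0,i=3
  ##.#. -> #   bit 26 = 1  t=2,i=9
  ##..# -> .   bit 25 = 0  t=2,i=15
  ##... -> #   bit 24 = 1  t=0,i=8
  #.### -> #   bit 23 = 1  t=0,i=0
  #.##. -> #   bit 22 = 1  t=4,i=8
  #.#.# -> .   bit 21 = 0  t=0,i=18
  #.#.. -> #   bit 20 = 1  t=0,i=20
  #..## -> #   bit 19 = 1  t=2,i=6
  #..#. -> .   bit 18 = 0  t=0,i=22
  #...# -> .   bit 17 = 0  t=1,i=6
  #.... -> .   bit 16 = 0  t=0,i=9
  .#### -> .   bit 15 = 0  t=0,i=5
  .###. -> .   bit 14 = 0  t=0,i=1
  .##.# -> .   bit 13 = 0  t=2,i=8
  .##.. -> .   bit 12 = 0  t=4,i=1
  .#.## -> .   bit 11 = 0  t=0,i=24
  .#.#. -> .   bit 10 = 0  t=0,i=17
  .#..# -> .   bit 9 = 0  t=0,i=21
  .#... -> .   bit 8 = 0  t=1,i=5
  ..### -> #   bit 7 = 1  t=3,i=1
  ..##. -> #   bit 6 = 1  t=2,i=7
  ..#.# -> #   bit 5 = 1  t=0,i=16
  ..#.. -> .   bit 4 = 0  t=1,i=20
  ...## -> #   bit 3 = 1  t=3,i=0
  ...#. -> #   bit 2 = 1  t=0,i=15
  ....# -> #   bit 1 = 1  t=0,i=14
  ..... -> #   bit 0 = 1  t=0,i=10
  bits 10100101110110000000000011101111 = 2782396655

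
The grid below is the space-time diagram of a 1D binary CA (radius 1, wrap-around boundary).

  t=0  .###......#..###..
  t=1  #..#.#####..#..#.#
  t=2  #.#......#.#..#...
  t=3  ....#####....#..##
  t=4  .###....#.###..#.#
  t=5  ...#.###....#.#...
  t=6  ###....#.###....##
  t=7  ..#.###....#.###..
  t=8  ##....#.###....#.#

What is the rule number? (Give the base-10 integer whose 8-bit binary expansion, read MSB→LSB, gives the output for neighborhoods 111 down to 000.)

67

  nb ###: next=.  (t=0,i=2, bit7=0)
  nb ##.: next=#  (t=0,i=3, bit6=1)
  nb #.#: next=.  (t=1,i=4, bit5=0)
  nb #..: next=.  (t=0,i=4, bit4=0)
  nb .##: next=.  (t=0,i=1, bit3=0)
  nb .#.: next=.  (t=0,i=10, bit2=0)
  nb ..#: next=#  (t=0,i=0, bit1=1)
  nb ...: next=#  (t=0,i=5, bit0=1)
  bits 01000011 = 67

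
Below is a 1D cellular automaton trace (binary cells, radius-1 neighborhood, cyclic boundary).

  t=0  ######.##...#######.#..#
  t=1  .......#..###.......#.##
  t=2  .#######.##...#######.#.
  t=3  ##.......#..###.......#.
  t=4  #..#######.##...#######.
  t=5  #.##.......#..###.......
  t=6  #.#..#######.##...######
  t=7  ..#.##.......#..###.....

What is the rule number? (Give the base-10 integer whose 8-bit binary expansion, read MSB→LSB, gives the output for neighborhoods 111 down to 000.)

  [7] ### => .  t=0,i=0
  [6] ##. => .  t=0,i=5
  [5] #.# => .  t=0,i=6
  [4] #.. => .  t=0,i=9
  [3] .## => #  t=0,i=7
  [2] .#. => #  t=0,i=20
  [1] ..# => #  t=0,i=11
  [0] ... => #  t=0,i=10
  bits 00001111 = 15

15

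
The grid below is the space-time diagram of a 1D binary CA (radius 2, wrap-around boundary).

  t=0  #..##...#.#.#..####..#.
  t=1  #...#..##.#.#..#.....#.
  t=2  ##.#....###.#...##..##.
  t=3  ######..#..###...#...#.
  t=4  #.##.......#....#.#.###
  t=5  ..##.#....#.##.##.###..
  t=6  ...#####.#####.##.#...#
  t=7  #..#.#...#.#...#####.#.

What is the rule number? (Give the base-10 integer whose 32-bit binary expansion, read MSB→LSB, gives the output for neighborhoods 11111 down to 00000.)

2230401444

  nb #####: next=#  (t=3,i=2, bit31=1)
  nb ####.: next=.  (t=0,i=17, bit30=0)
  nb ###.#: next=.  (t=2,i=10, bit29=0)
  nb ###..: next=.  (t=0,i=18, bit28=0)
  nb ##.##: next=.  (t=2,i=22, bit27=0)
  nb ##.#.: next=#  (t=1,i=9, bit26=1)
  nb ##..#: next=.  (t=0,i=19, bit25=0)
  nb ##...: next=.  (t=0,i=5, bit24=0)
  nb #.###: next=#  (t=3,i=0, bit23=1)
  nb #.##.: next=#  (t=2,i=0, bit22=1)
  nb #.#.#: next=#  (t=0,i=10, bit21=1)
  nb #.#..: next=#  (t=0,i=0, bit20=1)
  nb #..##: next=.  (t=0,i=2, bit19=0)
  nb #..#.: next=.  (t=0,i=20, bit18=0)
  nb #...#: next=.  (t=0,i=6, bit17=0)
  nb #....: next=#  (t=1,i=17, bit16=1)
  nb .####: next=.  (t=0,i=16, bit15=0)
  nb .###.: next=.  (t=2,i=9, bit14=0)
  nb .##.#: next=#  (t=1,i=8, bit13=1)
  nb .##..: next=#  (t=0,i=4, bit12=1)
  nb .#.##: next=#  (t=3,i=22, bit11=1)
  nb .#.#.: next=.  (t=0,i=9, bit10=0)
  nb .#..#: next=.  (t=0,i=1, bit9=0)
  nb .#...: next=#  (t=1,i=1, bit8=1)
  nb ..###: next=#  (t=0,i=15, bit7=1)
  nb ..##.: next=.  (t=0,i=3, bit6=0)
  nb ..#.#: next=#  (t=0,i=8, bit5=1)
  nb ..#..: next=.  (t=1,i=4, bit4=0)
  nb ...##: next=.  (t=2,i=7, bit3=0)
  nb ...#.: next=#  (t=0,i=7, bit2=1)
  nb ....#: next=.  (t=1,i=19, bit1=0)
  nb .....: next=.  (t=1,i=18, bit0=0)
  bits 10000100111100010011100110100100 = 2230401444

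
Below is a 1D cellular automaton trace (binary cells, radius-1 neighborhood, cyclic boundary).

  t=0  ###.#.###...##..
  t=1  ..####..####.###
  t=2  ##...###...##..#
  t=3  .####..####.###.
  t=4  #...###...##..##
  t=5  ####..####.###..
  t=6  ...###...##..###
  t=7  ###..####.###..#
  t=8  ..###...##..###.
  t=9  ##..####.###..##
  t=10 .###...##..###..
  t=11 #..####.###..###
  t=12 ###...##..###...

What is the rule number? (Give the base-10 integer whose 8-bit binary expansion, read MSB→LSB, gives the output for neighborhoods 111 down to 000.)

  nb ###: next=.  (t=0,i=1, bit7=0)
  nb ##.: next=#  (t=0,i=2, bit6=1)
  nb #.#: next=#  (t=0,i=3, bit5=1)
  nb #..: next=#  (t=0,i=9, bit4=1)
  nb .##: next=.  (t=0,i=0, bit3=0)
  nb .#.: next=#  (t=0,i=4, bit2=1)
  nb ..#: next=#  (t=0,i=11, bit1=1)
  nb ...: next=#  (t=0,i=10, bit0=1)
  bits 01110111 = 119

119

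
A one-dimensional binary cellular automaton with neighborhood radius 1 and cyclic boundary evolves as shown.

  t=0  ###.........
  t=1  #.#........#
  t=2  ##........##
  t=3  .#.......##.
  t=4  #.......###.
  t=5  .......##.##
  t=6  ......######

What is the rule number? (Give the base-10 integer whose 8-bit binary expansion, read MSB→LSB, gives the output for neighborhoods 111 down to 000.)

  ###|.  b7=0 t=0,i=1
  ##.|#  b6=1 t=0,i=2
  #.#|#  b5=1 t=1,i=1
  #..|.  b4=0 t=0,i=3
  .##|#  b3=1 t=0,i=0
  .#.|.  b2=0 t=1,i=2
  ..#|#  b1=1 t=0,i=11
  ...|.  b0=0 t=0,i=4
  bits 01101010 = 106

106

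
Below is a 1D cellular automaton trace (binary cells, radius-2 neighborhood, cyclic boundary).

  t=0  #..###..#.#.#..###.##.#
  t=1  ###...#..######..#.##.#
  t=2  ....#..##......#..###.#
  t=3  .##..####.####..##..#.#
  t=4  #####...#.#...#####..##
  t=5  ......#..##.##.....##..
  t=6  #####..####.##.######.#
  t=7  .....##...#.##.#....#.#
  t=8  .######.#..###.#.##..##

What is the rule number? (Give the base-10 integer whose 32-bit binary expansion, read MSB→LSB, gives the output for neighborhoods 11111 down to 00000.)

  nb #####: next=.  (t=1,i=11, bit31=0)
  nb ####.: next=.  (t=1,i=1, bit30=0)
  nb ###.#: next=#  (t=0,i=17, bit29=1)
  nb ###..: next=.  (t=0,i=5, bit28=0)
  nb ##.##: next=.  (t=0,i=18, bit27=0)
  nb ##.#.: next=.  (t=2,i=21, bit26=0)
  nb ##..#: next=#  (t=0,i=1, bit25=1)
  nb ##...: next=.  (t=1,i=3, bit24=0)
  nb #.###: next=#  (t=1,i=22, bit23=1)
  nb #.##.: next=#  (t=0,i=19, bit22=1)
  nb #.#.#: next=#  (t=0,i=10, bit21=1)
  nb #.#..: next=#  (t=0,i=12, bit20=1)
  nb #..##: next=#  (t=0,i=2, bit19=1)
  nb #..#.: next=.  (t=0,i=7, bit18=0)
  nb #...#: next=#  (t=1,i=4, bit17=1)
  nb #....: next=#  (t=2,i=1, bit16=1)
  nb .####: next=.  (t=1,i=0, bit15=0)
  nb .###.: next=.  (t=0,i=4, bit14=0)
  nb .##.#: next=#  (t=0,i=20, bit13=1)
  nb .##..: next=#  (t=0,i=0, bit12=1)
  nb .#.##: next=#  (t=1,i=18, bit11=1)
  nb .#.#.: next=#  (t=0,i=9, bit10=1)
  nb .#..#: next=#  (t=0,i=13, bit9=1)
  nb .#...: next=.  (t=2,i=0, bit8=0)
  nb ..###: next=.  (t=0,i=3, bit7=0)
  nb ..##.: next=#  (t=2,i=7, bit6=1)
  nb ..#.#: next=.  (t=0,i=8, bit5=0)
  nb ..#..: next=.  (t=1,i=6, bit4=0)
  nb ...##: next=#  (t=4,i=13, bit3=1)
  nb ...#.: next=.  (t=1,i=5, bit2=0)
  nb ....#: next=#  (t=2,i=2, bit1=1)
  nb .....: next=#  (t=2,i=11, bit0=1)
  bits 00100010111110110011111001001011 = 586890827

586890827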